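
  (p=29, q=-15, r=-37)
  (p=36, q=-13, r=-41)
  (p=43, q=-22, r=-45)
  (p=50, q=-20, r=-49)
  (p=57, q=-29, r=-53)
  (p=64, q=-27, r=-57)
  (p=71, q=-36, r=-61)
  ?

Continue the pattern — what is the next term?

P — +7 each step: 29, 36, 43, 50, 57, 64, 71 → 78.
Q goes -15, -13, -22, -20, -29, -27, -36 → -34 (alternating steps +2, −9, +2, −9, …).
R — −4 each step: -37, -41, -45, -49, -53, -57, -61 → -65.
Combining the parts gives (p=78, q=-34, r=-65).

(p=78, q=-34, r=-65)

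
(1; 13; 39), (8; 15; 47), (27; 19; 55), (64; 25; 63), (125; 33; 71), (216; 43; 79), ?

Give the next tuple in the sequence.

First component: 1, 8, 27, 64, 125, 216 → 343 (perfect cubes: 1³, 2³, 3³, …).
Second component goes 13, 15, 19, 25, 33, 43 → 55 (differences are 2, 4, 6, … (increasing by 2 each time)).
Third component — +8 each step: 39, 47, 55, 63, 71, 79 → 87.
So the next tuple is (343; 55; 87).

(343; 55; 87)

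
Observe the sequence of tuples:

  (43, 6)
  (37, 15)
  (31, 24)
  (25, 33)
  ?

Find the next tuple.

(19, 42)

First entry — −6 each step: 43, 37, 31, 25 → 19.
Second entry: +9 each step; 6, 15, 24, 33 → 42.
So the next tuple is (19, 42).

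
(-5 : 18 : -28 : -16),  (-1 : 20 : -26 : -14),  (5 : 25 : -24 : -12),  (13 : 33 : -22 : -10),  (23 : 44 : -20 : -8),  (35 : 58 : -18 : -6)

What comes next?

(49 : 75 : -16 : -4)

First part — differences are 4, 6, 8, … (increasing by 2 each time): -5, -1, 5, 13, 23, 35 → 49.
Second part: differences are 2, 5, 8, … (increasing by 3 each time), so 18, 20, 25, 33, 44, 58 → 75.
Third part: +2 each step, so -28, -26, -24, -22, -20, -18 → -16.
Fourth part goes -16, -14, -12, -10, -8, -6 → -4 (+2 each step).
So the next tuple is (49 : 75 : -16 : -4).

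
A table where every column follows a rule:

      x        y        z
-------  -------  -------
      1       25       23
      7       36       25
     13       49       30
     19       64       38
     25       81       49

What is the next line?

Column x goes 1, 7, 13, 19, 25 → 31 (+6 each step).
Column y: perfect squares: 5², 6², 7², …; 25, 36, 49, 64, 81 → 100.
Column z goes 23, 25, 30, 38, 49 → 63 (differences are 2, 5, 8, … (increasing by 3 each time)).
Putting it together: 31  100  63.

31  100  63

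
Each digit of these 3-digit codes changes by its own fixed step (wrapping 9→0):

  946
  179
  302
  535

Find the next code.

768

First digit: +2 each step, mod 10; 9, 1, 3, 5 → 7.
Second digit goes 4, 7, 0, 3 → 6 (+3 each step, mod 10).
Third digit — +3 each step, mod 10: 6, 9, 2, 5 → 8.
So the next code is 768.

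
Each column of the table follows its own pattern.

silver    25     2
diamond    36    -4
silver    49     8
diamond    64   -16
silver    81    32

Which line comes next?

For the rank, alternates silver ↔ diamond: silver, diamond, silver, diamond, silver → diamond.
Second component goes 25, 36, 49, 64, 81 → 100 (perfect squares: 5², 6², 7², …).
Third component — ×(-2) each step: 2, -4, 8, -16, 32 → -64.
Combining the parts gives diamond  100  -64.

diamond  100  -64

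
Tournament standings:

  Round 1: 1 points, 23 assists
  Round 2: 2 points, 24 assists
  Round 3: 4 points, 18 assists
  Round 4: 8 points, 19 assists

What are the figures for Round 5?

16 points, 13 assists

Points: ×2 each step, so 1, 2, 4, 8 → 16.
Assists: 23, 24, 18, 19 → 13 (alternating steps +1, −6, +1, −6, …).
Putting it together: 16 points, 13 assists.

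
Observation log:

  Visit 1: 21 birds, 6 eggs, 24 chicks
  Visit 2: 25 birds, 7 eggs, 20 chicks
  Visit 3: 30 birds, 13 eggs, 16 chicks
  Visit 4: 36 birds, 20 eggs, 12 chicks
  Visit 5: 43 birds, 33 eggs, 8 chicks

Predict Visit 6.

For the birds, differences are 4, 5, 6, … (increasing by 1 each time): 21, 25, 30, 36, 43 → 51.
For the eggs, each term is the sum of the two before it: 6, 7, 13, 20, 33 → 53.
For the chicks, −4 each step: 24, 20, 16, 12, 8 → 4.
So the next line is 51 birds, 53 eggs, 4 chicks.

51 birds, 53 eggs, 4 chicks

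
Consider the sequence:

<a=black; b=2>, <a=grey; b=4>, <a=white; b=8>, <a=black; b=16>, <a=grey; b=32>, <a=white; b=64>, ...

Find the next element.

A — repeats black → grey → white: black, grey, white, black, grey, white → black.
B: 2, 4, 8, 16, 32, 64 → 128 (×2 each step).
So the next element is <a=black; b=128>.

<a=black; b=128>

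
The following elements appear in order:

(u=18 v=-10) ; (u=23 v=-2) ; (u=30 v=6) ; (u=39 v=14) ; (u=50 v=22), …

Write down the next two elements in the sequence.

For the u, differences are 5, 7, 9, … (increasing by 2 each time): 18, 23, 30, 39, 50 → 63 → 78.
For the v, +8 each step: -10, -2, 6, 14, 22 → 30 → 38.
Putting the parts together: (u=63 v=30) and then (u=78 v=38).

(u=63 v=30), (u=78 v=38)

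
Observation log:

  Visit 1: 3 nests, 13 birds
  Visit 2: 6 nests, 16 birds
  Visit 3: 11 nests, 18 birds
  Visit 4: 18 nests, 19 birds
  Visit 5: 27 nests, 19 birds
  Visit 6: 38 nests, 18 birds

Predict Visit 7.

51 nests, 16 birds

Nests — differences are 3, 5, 7, … (increasing by 2 each time): 3, 6, 11, 18, 27, 38 → 51.
Birds: differences are 3, 2, 1, … (decreasing by 1 each time); 13, 16, 18, 19, 19, 18 → 16.
So the next row is 51 nests, 16 birds.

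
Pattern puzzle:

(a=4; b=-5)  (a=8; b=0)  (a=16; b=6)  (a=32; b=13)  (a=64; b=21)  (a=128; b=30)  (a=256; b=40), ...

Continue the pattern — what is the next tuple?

(a=512; b=51)

A: ×2 each step; 4, 8, 16, 32, 64, 128, 256 → 512.
B: differences are 5, 6, 7, … (increasing by 1 each time); -5, 0, 6, 13, 21, 30, 40 → 51.
Combining the parts gives (a=512; b=51).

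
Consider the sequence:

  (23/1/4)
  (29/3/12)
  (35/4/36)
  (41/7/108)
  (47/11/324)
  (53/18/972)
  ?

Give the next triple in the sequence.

First part — +6 each step: 23, 29, 35, 41, 47, 53 → 59.
Second part: each term is the sum of the two before it; 1, 3, 4, 7, 11, 18 → 29.
For the third part, ×3 each step: 4, 12, 36, 108, 324, 972 → 2916.
So the next triple is (59/29/2916).

(59/29/2916)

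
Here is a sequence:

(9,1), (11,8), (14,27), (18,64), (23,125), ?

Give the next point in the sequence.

(29,216)

First slot: differences are 2, 3, 4, … (increasing by 1 each time); 9, 11, 14, 18, 23 → 29.
For the second slot, perfect cubes: 1³, 2³, 3³, …: 1, 8, 27, 64, 125 → 216.
Putting it together: (29,216).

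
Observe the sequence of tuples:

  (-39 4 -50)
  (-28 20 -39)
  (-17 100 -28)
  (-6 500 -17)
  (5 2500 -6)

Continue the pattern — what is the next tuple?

First slot: -39, -28, -17, -6, 5 → 16 (+11 each step).
Second slot — ×5 each step: 4, 20, 100, 500, 2500 → 12500.
For the third slot, always 11 less than the first slot: -50, -39, -28, -17, -6 → 5.
Combining the parts gives (16 12500 5).

(16 12500 5)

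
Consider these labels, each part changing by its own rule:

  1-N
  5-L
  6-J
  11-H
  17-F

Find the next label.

For the first component, each term is the sum of the two before it: 1, 5, 6, 11, 17 → 28.
Letter: letters move back 2 places in the alphabet, so N, L, J, H, F → D.
Combining the parts gives 28-D.

28-D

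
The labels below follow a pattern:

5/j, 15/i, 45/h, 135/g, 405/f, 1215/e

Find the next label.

3645/d

First component: ×3 each step, so 5, 15, 45, 135, 405, 1215 → 3645.
Letter: letters move back 1 place in the alphabet; j, i, h, g, f, e → d.
So the next label is 3645/d.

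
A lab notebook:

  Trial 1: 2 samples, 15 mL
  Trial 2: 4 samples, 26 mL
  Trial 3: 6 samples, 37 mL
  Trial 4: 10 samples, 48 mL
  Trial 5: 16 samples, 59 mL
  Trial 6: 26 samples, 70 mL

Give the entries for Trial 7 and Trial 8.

Samples: each term is the sum of the two before it; 2, 4, 6, 10, 16, 26 → 42 → 68.
ML: 15, 26, 37, 48, 59, 70 → 81 → 92 (+11 each step).
So the next two rows are 42 samples, 81 mL and 68 samples, 92 mL.

42 samples, 81 mL; 68 samples, 92 mL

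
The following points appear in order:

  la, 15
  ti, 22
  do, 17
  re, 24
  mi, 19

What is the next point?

fa, 26

Note: la, ti, do, re, mi → fa (runs through the solfège scale do→ti).
For the second part, alternating steps +7, −5, +7, −5, …: 15, 22, 17, 24, 19 → 26.
Combining the parts gives fa, 26.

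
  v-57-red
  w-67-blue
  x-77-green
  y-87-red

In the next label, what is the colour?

blue

Colour — repeats red → blue → green: red, blue, green, red → blue.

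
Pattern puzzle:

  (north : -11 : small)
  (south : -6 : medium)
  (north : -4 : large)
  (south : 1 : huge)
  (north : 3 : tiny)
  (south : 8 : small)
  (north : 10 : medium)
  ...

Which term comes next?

(south : 15 : large)

Direction: alternates north ↔ south, so north, south, north, south, north, south, north → south.
Second component: -11, -6, -4, 1, 3, 8, 10 → 15 (alternating steps +5, +2, +5, +2, …).
For the size, repeats small → medium → large → huge → tiny: small, medium, large, huge, tiny, small, medium → large.
So the next term is (south : 15 : large).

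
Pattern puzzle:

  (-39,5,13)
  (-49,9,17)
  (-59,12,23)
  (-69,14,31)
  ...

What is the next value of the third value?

Third value goes 13, 17, 23, 31 → 41 (differences are 4, 6, 8, … (increasing by 2 each time)).

41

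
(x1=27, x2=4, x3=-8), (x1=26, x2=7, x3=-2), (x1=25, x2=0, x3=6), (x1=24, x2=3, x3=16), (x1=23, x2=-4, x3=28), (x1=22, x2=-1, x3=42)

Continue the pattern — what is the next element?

X1: 27, 26, 25, 24, 23, 22 → 21 (−1 each step).
X2 — alternating steps +3, −7, +3, −7, …: 4, 7, 0, 3, -4, -1 → -8.
X3 goes -8, -2, 6, 16, 28, 42 → 58 (differences are 6, 8, 10, … (increasing by 2 each time)).
So the next element is (x1=21, x2=-8, x3=58).

(x1=21, x2=-8, x3=58)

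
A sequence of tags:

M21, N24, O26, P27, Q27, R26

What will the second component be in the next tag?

Second component — differences are 3, 2, 1, … (decreasing by 1 each time): 21, 24, 26, 27, 27, 26 → 24.

24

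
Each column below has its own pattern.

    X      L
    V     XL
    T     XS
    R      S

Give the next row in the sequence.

Letter: X, V, T, R → P (letters move back 2 places in the alphabet).
Size — runs through clothing sizes XS→XL: L, XL, XS, S → M.
Putting it together: P  M.

P  M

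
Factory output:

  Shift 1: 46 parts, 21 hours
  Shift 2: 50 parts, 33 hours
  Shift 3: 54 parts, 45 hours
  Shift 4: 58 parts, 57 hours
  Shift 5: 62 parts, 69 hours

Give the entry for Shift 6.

66 parts, 81 hours

For the parts, +4 each step: 46, 50, 54, 58, 62 → 66.
Hours — +12 each step: 21, 33, 45, 57, 69 → 81.
Combining the parts gives 66 parts, 81 hours.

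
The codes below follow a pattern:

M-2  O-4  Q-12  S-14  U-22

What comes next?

Letter: M, O, Q, S, U → W (letters move forward 2 places in the alphabet).
For the second component, alternating steps +2, +8, +2, +8, …: 2, 4, 12, 14, 22 → 24.
Putting it together: W-24.

W-24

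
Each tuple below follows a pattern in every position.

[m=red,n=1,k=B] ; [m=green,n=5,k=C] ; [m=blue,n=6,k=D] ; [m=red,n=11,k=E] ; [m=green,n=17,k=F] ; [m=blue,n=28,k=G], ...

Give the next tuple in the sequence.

For the m, repeats red → green → blue: red, green, blue, red, green, blue → red.
For the n, each term is the sum of the two before it: 1, 5, 6, 11, 17, 28 → 45.
K: B, C, D, E, F, G → H (letters move forward 1 place in the alphabet).
Combining the parts gives [m=red,n=45,k=H].

[m=red,n=45,k=H]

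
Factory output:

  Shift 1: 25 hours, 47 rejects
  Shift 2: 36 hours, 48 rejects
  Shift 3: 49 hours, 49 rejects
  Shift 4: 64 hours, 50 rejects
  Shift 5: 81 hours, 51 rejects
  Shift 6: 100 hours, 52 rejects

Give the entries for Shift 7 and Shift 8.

121 hours, 53 rejects; 144 hours, 54 rejects

Hours goes 25, 36, 49, 64, 81, 100 → 121 → 144 (perfect squares: 5², 6², 7², …).
Rejects goes 47, 48, 49, 50, 51, 52 → 53 → 54 (+1 each step).
So the next two lines are 121 hours, 53 rejects and 144 hours, 54 rejects.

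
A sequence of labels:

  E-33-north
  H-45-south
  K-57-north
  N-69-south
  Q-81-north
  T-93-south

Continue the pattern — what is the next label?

W-105-north

Letter: letters move forward 3 places in the alphabet, so E, H, K, N, Q, T → W.
Second component goes 33, 45, 57, 69, 81, 93 → 105 (+12 each step).
Direction goes north, south, north, south, north, south → north (alternates north ↔ south).
So the next label is W-105-north.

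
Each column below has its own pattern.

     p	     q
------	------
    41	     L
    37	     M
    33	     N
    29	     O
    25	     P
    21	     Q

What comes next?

17  R

Column p: −4 each step; 41, 37, 33, 29, 25, 21 → 17.
Column q: L, M, N, O, P, Q → R (letters move forward 1 place in the alphabet).
So the next line is 17  R.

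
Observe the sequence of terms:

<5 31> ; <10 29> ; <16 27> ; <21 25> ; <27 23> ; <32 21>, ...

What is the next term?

<38 19>

For the first entry, alternating steps +5, +6, +5, +6, …: 5, 10, 16, 21, 27, 32 → 38.
Second entry: 31, 29, 27, 25, 23, 21 → 19 (−2 each step).
So the next term is <38 19>.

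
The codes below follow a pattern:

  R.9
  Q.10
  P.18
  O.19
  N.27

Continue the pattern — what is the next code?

Letter — letters move back 1 place in the alphabet: R, Q, P, O, N → M.
Second component — alternating steps +1, +8, +1, +8, …: 9, 10, 18, 19, 27 → 28.
Combining the parts gives M.28.

M.28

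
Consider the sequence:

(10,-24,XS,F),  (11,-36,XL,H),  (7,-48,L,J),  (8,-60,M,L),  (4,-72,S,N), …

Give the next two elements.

First component goes 10, 11, 7, 8, 4 → 5 → 1 (alternating steps +1, −4, +1, −4, …).
Second component: −12 each step, so -24, -36, -48, -60, -72 → -84 → -96.
For the size, runs backward through clothing sizes XS→XL: XS, XL, L, M, S → XS → XL.
Letter: F, H, J, L, N → P → R (letters move forward 2 places in the alphabet).
So the next two elements are (5,-84,XS,P) and (1,-96,XL,R).

(5,-84,XS,P), (1,-96,XL,R)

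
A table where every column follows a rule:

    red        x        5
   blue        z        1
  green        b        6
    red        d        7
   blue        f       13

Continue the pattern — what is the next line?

green  h  20

Colour goes red, blue, green, red, blue → green (repeats red → blue → green).
Letter — letters move forward 2 places in the alphabet, wrapping Z→A: x, z, b, d, f → h.
For the third component, each term is the sum of the two before it: 5, 1, 6, 7, 13 → 20.
So the next line is green  h  20.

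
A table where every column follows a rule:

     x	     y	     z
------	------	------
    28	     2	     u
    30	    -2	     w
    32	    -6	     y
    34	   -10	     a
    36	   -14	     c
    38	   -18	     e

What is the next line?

40  -22  g

Column x: 28, 30, 32, 34, 36, 38 → 40 (+2 each step).
Column y: 2, -2, -6, -10, -14, -18 → -22 (−4 each step).
Column z — letters move forward 2 places in the alphabet, wrapping Z→A: u, w, y, a, c, e → g.
So the next line is 40  -22  g.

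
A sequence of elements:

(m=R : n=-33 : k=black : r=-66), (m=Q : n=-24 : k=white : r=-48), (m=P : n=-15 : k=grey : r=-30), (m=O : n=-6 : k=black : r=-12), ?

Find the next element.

M — letters move back 1 place in the alphabet: R, Q, P, O → N.
N — +9 each step: -33, -24, -15, -6 → 3.
K: repeats black → white → grey; black, white, grey, black → white.
R: always 2 × the n; -66, -48, -30, -12 → 6.
So the next element is (m=N : n=3 : k=white : r=6).

(m=N : n=3 : k=white : r=6)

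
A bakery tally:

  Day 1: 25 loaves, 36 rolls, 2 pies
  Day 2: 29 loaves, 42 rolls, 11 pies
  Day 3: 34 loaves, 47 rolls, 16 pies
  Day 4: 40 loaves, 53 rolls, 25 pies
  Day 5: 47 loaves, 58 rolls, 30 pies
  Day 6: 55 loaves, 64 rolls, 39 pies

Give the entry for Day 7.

Loaves: differences are 4, 5, 6, … (increasing by 1 each time), so 25, 29, 34, 40, 47, 55 → 64.
Rolls — alternating steps +6, +5, +6, +5, …: 36, 42, 47, 53, 58, 64 → 69.
For the pies, alternating steps +9, +5, +9, +5, …: 2, 11, 16, 25, 30, 39 → 44.
Combining the parts gives 64 loaves, 69 rolls, 44 pies.

64 loaves, 69 rolls, 44 pies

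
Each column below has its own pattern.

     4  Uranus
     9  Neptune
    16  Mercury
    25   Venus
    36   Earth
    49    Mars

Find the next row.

For the first component, perfect squares: 2², 3², 4², …: 4, 9, 16, 25, 36, 49 → 64.
Planet: runs through the planets Mercury→Neptune; Uranus, Neptune, Mercury, Venus, Earth, Mars → Jupiter.
Combining the parts gives 64  Jupiter.

64  Jupiter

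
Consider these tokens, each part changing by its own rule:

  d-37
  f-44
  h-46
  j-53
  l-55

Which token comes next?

n-62

Letter — letters move forward 2 places in the alphabet: d, f, h, j, l → n.
Second component: 37, 44, 46, 53, 55 → 62 (alternating steps +7, +2, +7, +2, …).
So the next token is n-62.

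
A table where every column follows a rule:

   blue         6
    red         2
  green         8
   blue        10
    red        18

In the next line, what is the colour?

green

For the colour, repeats blue → red → green: blue, red, green, blue, red → green.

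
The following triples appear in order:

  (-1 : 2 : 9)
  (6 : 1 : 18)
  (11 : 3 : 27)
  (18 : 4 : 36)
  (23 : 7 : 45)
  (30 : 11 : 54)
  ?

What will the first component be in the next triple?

35

First component goes -1, 6, 11, 18, 23, 30 → 35 (alternating steps +7, +5, +7, +5, …).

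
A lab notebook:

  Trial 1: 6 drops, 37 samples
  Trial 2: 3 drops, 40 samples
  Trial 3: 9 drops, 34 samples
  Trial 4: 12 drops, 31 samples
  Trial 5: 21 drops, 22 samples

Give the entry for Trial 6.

For the drops, each term is the sum of the two before it: 6, 3, 9, 12, 21 → 33.
Samples: together with the drops always sums to 43, so 37, 40, 34, 31, 22 → 10.
So the next line is 33 drops, 10 samples.

33 drops, 10 samples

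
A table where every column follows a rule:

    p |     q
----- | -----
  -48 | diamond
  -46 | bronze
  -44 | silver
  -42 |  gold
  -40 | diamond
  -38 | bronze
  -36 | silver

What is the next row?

For the column p, +2 each step: -48, -46, -44, -42, -40, -38, -36 → -34.
Column q: repeats diamond → bronze → silver → gold; diamond, bronze, silver, gold, diamond, bronze, silver → gold.
So the next row is -34  gold.

-34  gold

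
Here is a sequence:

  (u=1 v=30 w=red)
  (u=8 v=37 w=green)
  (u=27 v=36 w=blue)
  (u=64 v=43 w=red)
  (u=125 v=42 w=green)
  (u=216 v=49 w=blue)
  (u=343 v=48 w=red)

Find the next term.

U: 1, 8, 27, 64, 125, 216, 343 → 512 (perfect cubes: 1³, 2³, 3³, …).
V: 30, 37, 36, 43, 42, 49, 48 → 55 (alternating steps +7, −1, +7, −1, …).
For the w, repeats red → green → blue: red, green, blue, red, green, blue, red → green.
So the next term is (u=512 v=55 w=green).

(u=512 v=55 w=green)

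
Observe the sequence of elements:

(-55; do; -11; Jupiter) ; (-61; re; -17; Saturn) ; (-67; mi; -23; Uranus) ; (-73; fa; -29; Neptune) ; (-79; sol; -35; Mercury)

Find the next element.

(-85; la; -41; Venus)

First coordinate: −6 each step; -55, -61, -67, -73, -79 → -85.
Note — runs through the solfège scale do→ti: do, re, mi, fa, sol → la.
Third coordinate — −6 each step: -11, -17, -23, -29, -35 → -41.
Planet goes Jupiter, Saturn, Uranus, Neptune, Mercury → Venus (runs through the planets Mercury→Neptune).
So the next element is (-85; la; -41; Venus).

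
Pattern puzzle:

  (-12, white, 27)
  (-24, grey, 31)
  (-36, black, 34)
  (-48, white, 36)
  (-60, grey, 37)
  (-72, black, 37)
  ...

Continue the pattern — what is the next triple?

First component: −12 each step, so -12, -24, -36, -48, -60, -72 → -84.
Shade: repeats white → grey → black, so white, grey, black, white, grey, black → white.
Third component: differences are 4, 3, 2, … (decreasing by 1 each time); 27, 31, 34, 36, 37, 37 → 36.
Putting it together: (-84, white, 36).

(-84, white, 36)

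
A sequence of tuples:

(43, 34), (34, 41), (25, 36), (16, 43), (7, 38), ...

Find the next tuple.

(-2, 45)

First coordinate goes 43, 34, 25, 16, 7 → -2 (−9 each step).
Second coordinate: alternating steps +7, −5, +7, −5, …; 34, 41, 36, 43, 38 → 45.
So the next tuple is (-2, 45).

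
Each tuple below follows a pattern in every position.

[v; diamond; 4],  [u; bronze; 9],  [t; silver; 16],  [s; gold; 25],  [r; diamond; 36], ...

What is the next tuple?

[q; bronze; 49]

Letter: letters move back 1 place in the alphabet; v, u, t, s, r → q.
Rank: repeats diamond → bronze → silver → gold, so diamond, bronze, silver, gold, diamond → bronze.
Third slot goes 4, 9, 16, 25, 36 → 49 (perfect squares: 2², 3², 4², …).
Putting it together: [q; bronze; 49].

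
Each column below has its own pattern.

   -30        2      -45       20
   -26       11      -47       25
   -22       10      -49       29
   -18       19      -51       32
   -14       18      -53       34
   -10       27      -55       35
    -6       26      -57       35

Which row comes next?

First component: -30, -26, -22, -18, -14, -10, -6 → -2 (+4 each step).
For the second component, alternating steps +9, −1, +9, −1, …: 2, 11, 10, 19, 18, 27, 26 → 35.
Third component — −2 each step: -45, -47, -49, -51, -53, -55, -57 → -59.
For the fourth component, differences are 5, 4, 3, … (decreasing by 1 each time): 20, 25, 29, 32, 34, 35, 35 → 34.
Putting it together: -2  35  -59  34.

-2  35  -59  34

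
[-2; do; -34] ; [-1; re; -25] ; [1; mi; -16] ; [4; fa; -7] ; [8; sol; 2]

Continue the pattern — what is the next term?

First value goes -2, -1, 1, 4, 8 → 13 (differences are 1, 2, 3, … (increasing by 1 each time)).
Note: do, re, mi, fa, sol → la (runs through the solfège scale do→ti).
Third value goes -34, -25, -16, -7, 2 → 11 (+9 each step).
So the next term is [13; la; 11].

[13; la; 11]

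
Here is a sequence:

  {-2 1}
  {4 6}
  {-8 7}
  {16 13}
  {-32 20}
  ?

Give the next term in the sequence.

{64 33}

First component: ×(-2) each step; -2, 4, -8, 16, -32 → 64.
Second component — each term is the sum of the two before it: 1, 6, 7, 13, 20 → 33.
Combining the parts gives {64 33}.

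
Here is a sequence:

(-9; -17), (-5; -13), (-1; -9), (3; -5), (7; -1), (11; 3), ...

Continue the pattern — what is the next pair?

First value — +4 each step: -9, -5, -1, 3, 7, 11 → 15.
Second value goes -17, -13, -9, -5, -1, 3 → 7 (always 8 less than the first value).
So the next pair is (15; 7).

(15; 7)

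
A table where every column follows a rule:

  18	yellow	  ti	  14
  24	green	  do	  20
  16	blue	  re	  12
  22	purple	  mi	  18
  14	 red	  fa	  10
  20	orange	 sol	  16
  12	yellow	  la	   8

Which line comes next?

First component: alternating steps +6, −8, +6, −8, …; 18, 24, 16, 22, 14, 20, 12 → 18.
Colour goes yellow, green, blue, purple, red, orange, yellow → green (repeats yellow → green → blue → purple → red → orange).
Note: runs through the solfège scale do→ti, so ti, do, re, mi, fa, sol, la → ti.
Fourth component: always 4 less than the first component; 14, 20, 12, 18, 10, 16, 8 → 14.
Combining the parts gives 18  green  ti  14.

18  green  ti  14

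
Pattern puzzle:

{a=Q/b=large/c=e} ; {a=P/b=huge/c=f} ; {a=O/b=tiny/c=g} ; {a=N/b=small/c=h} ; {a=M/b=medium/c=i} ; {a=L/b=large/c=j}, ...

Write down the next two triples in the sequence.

{a=K/b=huge/c=k}, {a=J/b=tiny/c=l}

A: letters move back 1 place in the alphabet, so Q, P, O, N, M, L → K → J.
B goes large, huge, tiny, small, medium, large → huge → tiny (repeats large → huge → tiny → small → medium).
C goes e, f, g, h, i, j → k → l (letters move forward 1 place in the alphabet).
Putting the parts together: {a=K/b=huge/c=k} and then {a=J/b=tiny/c=l}.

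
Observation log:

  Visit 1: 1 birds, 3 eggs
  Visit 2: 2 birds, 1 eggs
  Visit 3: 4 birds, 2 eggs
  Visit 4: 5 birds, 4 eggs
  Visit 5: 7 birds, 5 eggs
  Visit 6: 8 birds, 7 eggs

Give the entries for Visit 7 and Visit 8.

For the birds, alternating steps +1, +2, +1, +2, …: 1, 2, 4, 5, 7, 8 → 10 → 11.
Eggs: always the previous value of the birds, so 3, 1, 2, 4, 5, 7 → 8 → 10.
So the next two lines are 10 birds, 8 eggs and 11 birds, 10 eggs.

10 birds, 8 eggs; 11 birds, 10 eggs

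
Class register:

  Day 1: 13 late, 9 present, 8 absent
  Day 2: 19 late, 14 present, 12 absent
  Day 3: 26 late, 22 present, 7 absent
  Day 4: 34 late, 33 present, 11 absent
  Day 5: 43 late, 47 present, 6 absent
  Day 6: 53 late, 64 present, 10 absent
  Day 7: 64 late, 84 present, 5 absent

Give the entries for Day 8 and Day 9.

76 late, 107 present, 9 absent; 89 late, 133 present, 4 absent

Late: differences are 6, 7, 8, … (increasing by 1 each time), so 13, 19, 26, 34, 43, 53, 64 → 76 → 89.
For the present, differences are 5, 8, 11, … (increasing by 3 each time): 9, 14, 22, 33, 47, 64, 84 → 107 → 133.
Absent goes 8, 12, 7, 11, 6, 10, 5 → 9 → 4 (alternating steps +4, −5, +4, −5, …).
Putting the parts together: 76 late, 107 present, 9 absent and then 89 late, 133 present, 4 absent.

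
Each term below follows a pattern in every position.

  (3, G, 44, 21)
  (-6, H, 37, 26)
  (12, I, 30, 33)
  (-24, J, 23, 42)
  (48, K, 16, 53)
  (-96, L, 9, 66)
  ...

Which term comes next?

(192, M, 2, 81)

First slot: ×(-2) each step, so 3, -6, 12, -24, 48, -96 → 192.
Letter: letters move forward 1 place in the alphabet; G, H, I, J, K, L → M.
Third slot: −7 each step; 44, 37, 30, 23, 16, 9 → 2.
Fourth slot: differences are 5, 7, 9, … (increasing by 2 each time), so 21, 26, 33, 42, 53, 66 → 81.
Putting it together: (192, M, 2, 81).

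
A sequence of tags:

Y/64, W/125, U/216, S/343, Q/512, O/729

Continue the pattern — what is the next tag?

M/1000

Letter — letters move back 2 places in the alphabet: Y, W, U, S, Q, O → M.
Second component: 64, 125, 216, 343, 512, 729 → 1000 (perfect cubes: 4³, 5³, 6³, …).
Combining the parts gives M/1000.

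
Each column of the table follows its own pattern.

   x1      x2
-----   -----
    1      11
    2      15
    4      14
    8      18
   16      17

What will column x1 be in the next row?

32

Column x1: 1, 2, 4, 8, 16 → 32 (×2 each step).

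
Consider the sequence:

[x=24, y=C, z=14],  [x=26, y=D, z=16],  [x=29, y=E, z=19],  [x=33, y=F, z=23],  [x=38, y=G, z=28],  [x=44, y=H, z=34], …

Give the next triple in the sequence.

X goes 24, 26, 29, 33, 38, 44 → 51 (differences are 2, 3, 4, … (increasing by 1 each time)).
Y: C, D, E, F, G, H → I (letters move forward 1 place in the alphabet).
For the z, always 10 less than the x: 14, 16, 19, 23, 28, 34 → 41.
So the next triple is [x=51, y=I, z=41].

[x=51, y=I, z=41]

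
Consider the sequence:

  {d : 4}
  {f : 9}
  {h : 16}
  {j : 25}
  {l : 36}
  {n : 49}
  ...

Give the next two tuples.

{p : 64}, {r : 81}

Letter: d, f, h, j, l, n → p → r (letters move forward 2 places in the alphabet).
Second part — perfect squares: 2², 3², 4², …: 4, 9, 16, 25, 36, 49 → 64 → 81.
So the next two tuples are {p : 64} and {r : 81}.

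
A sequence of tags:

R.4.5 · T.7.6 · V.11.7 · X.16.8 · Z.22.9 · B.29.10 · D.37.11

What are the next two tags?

F.46.12 then H.56.13

Letter — letters move forward 2 places in the alphabet, wrapping Z→A: R, T, V, X, Z, B, D → F → H.
For the second component, differences are 3, 4, 5, … (increasing by 1 each time): 4, 7, 11, 16, 22, 29, 37 → 46 → 56.
For the third component, +1 each step: 5, 6, 7, 8, 9, 10, 11 → 12 → 13.
Putting the parts together: F.46.12 and then H.56.13.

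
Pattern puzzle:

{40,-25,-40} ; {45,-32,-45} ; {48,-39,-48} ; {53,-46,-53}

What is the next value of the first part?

First part: 40, 45, 48, 53 → 56 (alternating steps +5, +3, +5, +3, …).

56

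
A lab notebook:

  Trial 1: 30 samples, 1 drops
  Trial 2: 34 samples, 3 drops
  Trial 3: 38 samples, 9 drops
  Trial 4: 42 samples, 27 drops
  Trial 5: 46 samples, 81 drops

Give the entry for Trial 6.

50 samples, 243 drops

Samples: +4 each step; 30, 34, 38, 42, 46 → 50.
Drops — ×3 each step: 1, 3, 9, 27, 81 → 243.
So the next line is 50 samples, 243 drops.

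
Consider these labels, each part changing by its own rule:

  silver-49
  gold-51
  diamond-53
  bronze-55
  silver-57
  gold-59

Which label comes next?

diamond-61

For the rank, repeats silver → gold → diamond → bronze: silver, gold, diamond, bronze, silver, gold → diamond.
Second component: +2 each step, so 49, 51, 53, 55, 57, 59 → 61.
So the next label is diamond-61.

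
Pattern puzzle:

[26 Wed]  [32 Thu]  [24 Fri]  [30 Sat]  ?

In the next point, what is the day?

First coordinate goes 26, 32, 24, 30 → 22 (alternating steps +6, −8, +6, −8, …).
Day — runs through the weekdays Mon→Sun: Wed, Thu, Fri, Sat → Sun.

Sun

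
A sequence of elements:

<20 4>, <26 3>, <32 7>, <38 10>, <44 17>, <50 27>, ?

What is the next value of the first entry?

56

First entry: 20, 26, 32, 38, 44, 50 → 56 (+6 each step).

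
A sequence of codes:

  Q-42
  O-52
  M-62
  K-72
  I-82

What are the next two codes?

Letter goes Q, O, M, K, I → G → E (letters move back 2 places in the alphabet).
Second component goes 42, 52, 62, 72, 82 → 92 → 102 (+10 each step).
Putting the parts together: G-92 and then E-102.

G-92 then E-102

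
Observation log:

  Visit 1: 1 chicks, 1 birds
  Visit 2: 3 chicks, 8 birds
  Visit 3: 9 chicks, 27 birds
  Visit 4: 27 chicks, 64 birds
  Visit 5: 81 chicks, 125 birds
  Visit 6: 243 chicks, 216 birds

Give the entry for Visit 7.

729 chicks, 343 birds

Chicks: ×3 each step, so 1, 3, 9, 27, 81, 243 → 729.
Birds: perfect cubes: 1³, 2³, 3³, …, so 1, 8, 27, 64, 125, 216 → 343.
So the next record is 729 chicks, 343 birds.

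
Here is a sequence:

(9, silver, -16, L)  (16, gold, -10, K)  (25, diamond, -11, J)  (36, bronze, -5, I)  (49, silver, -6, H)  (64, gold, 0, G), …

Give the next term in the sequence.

(81, diamond, -1, F)

First entry — perfect squares: 3², 4², 5², …: 9, 16, 25, 36, 49, 64 → 81.
For the rank, repeats silver → gold → diamond → bronze: silver, gold, diamond, bronze, silver, gold → diamond.
For the third entry, alternating steps +6, −1, +6, −1, …: -16, -10, -11, -5, -6, 0 → -1.
For the letter, letters move back 1 place in the alphabet: L, K, J, I, H, G → F.
Combining the parts gives (81, diamond, -1, F).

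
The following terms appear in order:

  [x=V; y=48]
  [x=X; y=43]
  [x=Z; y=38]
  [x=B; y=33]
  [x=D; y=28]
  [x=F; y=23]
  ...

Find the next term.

X — letters move forward 2 places in the alphabet, wrapping Z→A: V, X, Z, B, D, F → H.
Y — −5 each step: 48, 43, 38, 33, 28, 23 → 18.
So the next term is [x=H; y=18].

[x=H; y=18]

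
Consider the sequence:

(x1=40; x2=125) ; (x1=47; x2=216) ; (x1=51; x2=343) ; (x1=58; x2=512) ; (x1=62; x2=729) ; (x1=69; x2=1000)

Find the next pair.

For the x1, alternating steps +7, +4, +7, +4, …: 40, 47, 51, 58, 62, 69 → 73.
For the x2, perfect cubes: 5³, 6³, 7³, …: 125, 216, 343, 512, 729, 1000 → 1331.
Putting it together: (x1=73; x2=1331).

(x1=73; x2=1331)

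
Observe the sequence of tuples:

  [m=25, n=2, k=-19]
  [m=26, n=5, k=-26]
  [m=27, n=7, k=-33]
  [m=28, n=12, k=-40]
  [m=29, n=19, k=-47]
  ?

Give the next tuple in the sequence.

[m=30, n=31, k=-54]

M: +1 each step, so 25, 26, 27, 28, 29 → 30.
For the n, each term is the sum of the two before it: 2, 5, 7, 12, 19 → 31.
K: −7 each step; -19, -26, -33, -40, -47 → -54.
So the next tuple is [m=30, n=31, k=-54].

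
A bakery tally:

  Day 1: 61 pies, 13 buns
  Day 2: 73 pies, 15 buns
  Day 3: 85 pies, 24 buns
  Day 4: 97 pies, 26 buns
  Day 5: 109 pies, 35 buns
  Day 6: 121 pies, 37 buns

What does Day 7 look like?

133 pies, 46 buns

Pies — +12 each step: 61, 73, 85, 97, 109, 121 → 133.
Buns: alternating steps +2, +9, +2, +9, …, so 13, 15, 24, 26, 35, 37 → 46.
So the next record is 133 pies, 46 buns.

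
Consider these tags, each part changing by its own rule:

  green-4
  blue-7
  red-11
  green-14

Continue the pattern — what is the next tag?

blue-18

Colour: green, blue, red, green → blue (repeats green → blue → red).
Second component: 4, 7, 11, 14 → 18 (alternating steps +3, +4, +3, +4, …).
Putting it together: blue-18.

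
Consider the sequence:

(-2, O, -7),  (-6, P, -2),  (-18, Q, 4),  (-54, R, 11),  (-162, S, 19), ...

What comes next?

(-486, T, 28)

For the first value, ×3 each step: -2, -6, -18, -54, -162 → -486.
Letter: letters move forward 1 place in the alphabet, so O, P, Q, R, S → T.
Third value goes -7, -2, 4, 11, 19 → 28 (differences are 5, 6, 7, … (increasing by 1 each time)).
So the next tuple is (-486, T, 28).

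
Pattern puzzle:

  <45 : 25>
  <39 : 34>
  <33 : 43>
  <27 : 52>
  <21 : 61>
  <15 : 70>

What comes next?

<9 : 79>

For the first slot, −6 each step: 45, 39, 33, 27, 21, 15 → 9.
Second slot — +9 each step: 25, 34, 43, 52, 61, 70 → 79.
Combining the parts gives <9 : 79>.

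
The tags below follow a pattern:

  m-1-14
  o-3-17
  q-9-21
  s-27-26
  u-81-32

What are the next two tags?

For the letter, letters move forward 2 places in the alphabet: m, o, q, s, u → w → y.
Second component: ×3 each step; 1, 3, 9, 27, 81 → 243 → 729.
Third component: differences are 3, 4, 5, … (increasing by 1 each time); 14, 17, 21, 26, 32 → 39 → 47.
Putting the parts together: w-243-39 and then y-729-47.

w-243-39, y-729-47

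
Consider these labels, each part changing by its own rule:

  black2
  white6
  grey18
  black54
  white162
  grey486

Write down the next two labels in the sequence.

Shade goes black, white, grey, black, white, grey → black → white (repeats black → white → grey).
Second component goes 2, 6, 18, 54, 162, 486 → 1458 → 4374 (×3 each step).
Putting the parts together: black1458 and then white4374.

black1458 then white4374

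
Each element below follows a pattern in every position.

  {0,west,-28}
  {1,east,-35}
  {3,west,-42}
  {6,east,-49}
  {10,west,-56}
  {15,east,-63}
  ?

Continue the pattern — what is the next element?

{21,west,-70}

First component goes 0, 1, 3, 6, 10, 15 → 21 (differences are 1, 2, 3, … (increasing by 1 each time)).
Direction — alternates west ↔ east: west, east, west, east, west, east → west.
Third component: -28, -35, -42, -49, -56, -63 → -70 (−7 each step).
So the next element is {21,west,-70}.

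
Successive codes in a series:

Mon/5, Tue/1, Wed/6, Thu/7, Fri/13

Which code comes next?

Day — runs through the weekdays Mon→Sun: Mon, Tue, Wed, Thu, Fri → Sat.
Second component: 5, 1, 6, 7, 13 → 20 (each term is the sum of the two before it).
Putting it together: Sat/20.

Sat/20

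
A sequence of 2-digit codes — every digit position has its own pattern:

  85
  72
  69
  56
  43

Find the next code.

First digit: −1 each step, mod 10; 8, 7, 6, 5, 4 → 3.
Second digit: −3 each step, mod 10; 5, 2, 9, 6, 3 → 0.
So the next code is 30.

30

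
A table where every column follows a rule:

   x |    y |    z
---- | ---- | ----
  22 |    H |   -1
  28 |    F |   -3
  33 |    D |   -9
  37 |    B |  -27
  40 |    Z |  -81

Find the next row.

Column x goes 22, 28, 33, 37, 40 → 42 (differences are 6, 5, 4, … (decreasing by 1 each time)).
Column y: letters move back 2 places in the alphabet, wrapping A→Z, so H, F, D, B, Z → X.
Column z: ×3 each step, so -1, -3, -9, -27, -81 → -243.
So the next row is 42  X  -243.

42  X  -243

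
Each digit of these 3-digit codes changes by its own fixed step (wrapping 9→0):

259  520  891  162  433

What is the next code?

First digit: +3 each step, mod 10; 2, 5, 8, 1, 4 → 7.
Second digit: −3 each step, mod 10, so 5, 2, 9, 6, 3 → 0.
Third digit goes 9, 0, 1, 2, 3 → 4 (+1 each step, mod 10).
So the next code is 704.

704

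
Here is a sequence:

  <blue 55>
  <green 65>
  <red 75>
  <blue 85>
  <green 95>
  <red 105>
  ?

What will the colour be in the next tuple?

Colour: blue, green, red, blue, green, red → blue (repeats blue → green → red).
Second entry: +10 each step, so 55, 65, 75, 85, 95, 105 → 115.

blue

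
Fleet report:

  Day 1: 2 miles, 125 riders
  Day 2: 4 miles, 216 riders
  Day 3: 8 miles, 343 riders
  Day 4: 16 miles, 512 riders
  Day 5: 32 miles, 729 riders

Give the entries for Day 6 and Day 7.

For the miles, ×2 each step: 2, 4, 8, 16, 32 → 64 → 128.
Riders: perfect cubes: 5³, 6³, 7³, …, so 125, 216, 343, 512, 729 → 1000 → 1331.
So the next two records are 64 miles, 1000 riders and 128 miles, 1331 riders.

64 miles, 1000 riders; 128 miles, 1331 riders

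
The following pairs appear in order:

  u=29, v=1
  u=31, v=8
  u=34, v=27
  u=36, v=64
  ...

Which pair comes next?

U: alternating steps +2, +3, +2, +3, …; 29, 31, 34, 36 → 39.
V — perfect cubes: 1³, 2³, 3³, …: 1, 8, 27, 64 → 125.
Putting it together: u=39, v=125.

u=39, v=125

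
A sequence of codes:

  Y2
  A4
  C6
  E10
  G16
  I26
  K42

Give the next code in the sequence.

Letter: letters move forward 2 places in the alphabet, wrapping Z→A, so Y, A, C, E, G, I, K → M.
Second component: 2, 4, 6, 10, 16, 26, 42 → 68 (each term is the sum of the two before it).
So the next code is M68.

M68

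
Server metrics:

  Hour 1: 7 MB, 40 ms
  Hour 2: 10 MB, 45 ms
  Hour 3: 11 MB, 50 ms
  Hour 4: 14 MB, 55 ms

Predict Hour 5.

15 MB, 60 ms

MB goes 7, 10, 11, 14 → 15 (alternating steps +3, +1, +3, +1, …).
Ms goes 40, 45, 50, 55 → 60 (+5 each step).
Combining the parts gives 15 MB, 60 ms.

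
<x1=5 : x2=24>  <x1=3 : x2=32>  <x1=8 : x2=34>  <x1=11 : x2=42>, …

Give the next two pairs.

X1: 5, 3, 8, 11 → 19 → 30 (each term is the sum of the two before it).
For the x2, alternating steps +8, +2, +8, +2, …: 24, 32, 34, 42 → 44 → 52.
So the next two pairs are <x1=19 : x2=44> and <x1=30 : x2=52>.

<x1=19 : x2=44>, <x1=30 : x2=52>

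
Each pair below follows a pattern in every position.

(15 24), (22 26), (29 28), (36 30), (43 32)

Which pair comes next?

(50 34)

First component: +7 each step; 15, 22, 29, 36, 43 → 50.
For the second component, +2 each step: 24, 26, 28, 30, 32 → 34.
Combining the parts gives (50 34).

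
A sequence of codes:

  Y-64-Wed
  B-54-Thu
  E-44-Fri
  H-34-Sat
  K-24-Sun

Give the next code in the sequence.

Letter: letters move forward 3 places in the alphabet, wrapping Z→A; Y, B, E, H, K → N.
Second component: 64, 54, 44, 34, 24 → 14 (−10 each step).
Day — runs through the weekdays Mon→Sun: Wed, Thu, Fri, Sat, Sun → Mon.
Combining the parts gives N-14-Mon.

N-14-Mon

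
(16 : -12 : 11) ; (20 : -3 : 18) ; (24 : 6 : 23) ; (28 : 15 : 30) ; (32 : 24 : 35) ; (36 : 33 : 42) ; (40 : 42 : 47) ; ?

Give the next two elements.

First component — +4 each step: 16, 20, 24, 28, 32, 36, 40 → 44 → 48.
Second component goes -12, -3, 6, 15, 24, 33, 42 → 51 → 60 (+9 each step).
Third component: 11, 18, 23, 30, 35, 42, 47 → 54 → 59 (alternating steps +7, +5, +7, +5, …).
So the next two elements are (44 : 51 : 54) and (48 : 60 : 59).

(44 : 51 : 54), (48 : 60 : 59)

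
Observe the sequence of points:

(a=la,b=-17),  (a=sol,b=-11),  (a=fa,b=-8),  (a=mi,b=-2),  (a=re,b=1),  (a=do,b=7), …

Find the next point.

(a=ti,b=10)

A: runs backward through the solfège scale do→ti, so la, sol, fa, mi, re, do → ti.
B goes -17, -11, -8, -2, 1, 7 → 10 (alternating steps +6, +3, +6, +3, …).
Combining the parts gives (a=ti,b=10).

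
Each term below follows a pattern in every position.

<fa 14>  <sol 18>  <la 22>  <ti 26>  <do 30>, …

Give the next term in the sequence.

Note goes fa, sol, la, ti, do → re (runs through the solfège scale do→ti).
Second part: 14, 18, 22, 26, 30 → 34 (+4 each step).
Putting it together: <re 34>.

<re 34>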